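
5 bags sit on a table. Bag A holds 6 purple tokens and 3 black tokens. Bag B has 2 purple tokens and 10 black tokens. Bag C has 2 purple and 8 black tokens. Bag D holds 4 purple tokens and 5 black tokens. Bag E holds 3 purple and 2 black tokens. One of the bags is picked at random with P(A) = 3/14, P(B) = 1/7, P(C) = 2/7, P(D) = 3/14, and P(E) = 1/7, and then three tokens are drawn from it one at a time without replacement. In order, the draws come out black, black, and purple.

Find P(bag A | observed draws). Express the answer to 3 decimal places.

0.120

For each hypothesis, P(data | H) works out to: P(data | bag A) = (3/9)(2/8)(6/7) = 0.071429; P(data | bag B) = (10/12)(9/11)(2/10) = 0.13636; P(data | bag C) = (8/10)(7/9)(2/8) = 0.15556; P(data | bag D) = (5/9)(4/8)(4/7) = 0.15873; P(data | bag E) = (2/5)(1/4)(3/3) = 0.1.
Weighting by the prior gives 3/14 · 0.071429 = 0.015306, 1/7 · 0.13636 = 0.019481, 2/7 · 0.15556 = 0.044444, 3/14 · 0.15873 = 0.034014, 1/7 · 0.1 = 0.014286; summing to 0.12753.
So P(bag A | data) = (0.015306) / (0.12753) = 0.12002.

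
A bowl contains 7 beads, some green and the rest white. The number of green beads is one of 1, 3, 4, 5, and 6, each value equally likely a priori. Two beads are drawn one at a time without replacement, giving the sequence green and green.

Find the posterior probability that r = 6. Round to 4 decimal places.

For each hypothesis, P(data | H) works out to: P(data | r = 1) = (1/7)(0/6) = 0; P(data | r = 3) = (3/7)(2/6) = 1/7; P(data | r = 4) = (4/7)(3/6) = 2/7; P(data | r = 5) = (5/7)(4/6) = 10/21; P(data | r = 6) = (6/7)(5/6) = 5/7.
Multiplying each by its prior: 1/5 · 0 = 0, 1/5 · 1/7 = 1/35, 1/5 · 2/7 = 2/35, 1/5 · 10/21 = 2/21, 1/5 · 5/7 = 1/7; with total 34/105.
Therefore the posterior P(r = 6 | data) = (1/7) / (34/105) = 15/34.

0.4412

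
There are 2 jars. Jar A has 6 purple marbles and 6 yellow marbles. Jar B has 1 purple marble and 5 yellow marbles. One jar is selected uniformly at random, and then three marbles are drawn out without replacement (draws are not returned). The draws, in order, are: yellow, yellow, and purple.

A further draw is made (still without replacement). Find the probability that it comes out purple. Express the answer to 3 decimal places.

Under each hypothesis, the probability of the observed sequence is: P(data | jar A) = (6/12)(5/11)(6/10) = 3/22; P(data | jar B) = (5/6)(4/5)(1/4) = 1/6.
The prior-weighted likelihoods are 1/2 · 3/22 = 3/44, 1/2 · 1/6 = 1/12; summing to 5/33.
Dividing through by the total gives posterior P(jar A | data) = 9/20, P(jar B | data) = 11/20.
The predictive probability is P(purple next | data) = (5/9)(9/20) + (0)(11/20) = 1/4.

0.250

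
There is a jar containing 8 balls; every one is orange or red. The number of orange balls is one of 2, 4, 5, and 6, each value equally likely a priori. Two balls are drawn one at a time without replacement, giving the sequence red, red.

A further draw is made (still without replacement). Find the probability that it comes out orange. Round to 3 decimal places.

Compute the likelihood of the observed sequence for each case: P(data | r = 2) = (6/8)(5/7) = 15/28; P(data | r = 4) = (4/8)(3/7) = 3/14; P(data | r = 5) = (3/8)(2/7) = 3/28; P(data | r = 6) = (2/8)(1/7) = 1/28.
The prior-weighted likelihoods are 1/4 · 15/28 = 15/112, 1/4 · 3/14 = 3/56, 1/4 · 3/28 = 3/112, 1/4 · 1/28 = 1/112; summing to 25/112.
Dividing through by the total gives posterior P(r = 2 | data) = 3/5, P(r = 4 | data) = 6/25, P(r = 5 | data) = 3/25, P(r = 6 | data) = 1/25.
Averaging over the posterior, P(orange next | data) = (1/3)(3/5) + (2/3)(6/25) + (5/6)(3/25) + (1)(1/25) = 1/2.

0.500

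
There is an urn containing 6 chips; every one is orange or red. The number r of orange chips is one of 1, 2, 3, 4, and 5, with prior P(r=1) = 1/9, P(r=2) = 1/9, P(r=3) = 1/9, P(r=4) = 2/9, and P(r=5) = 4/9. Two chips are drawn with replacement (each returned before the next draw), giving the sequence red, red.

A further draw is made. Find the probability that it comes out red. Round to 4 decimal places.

For each hypothesis, P(data | H) works out to: P(data | r = 1) = (5/6)(5/6) = 25/36; P(data | r = 2) = (4/6)(4/6) = 4/9; P(data | r = 3) = (3/6)(3/6) = 1/4; P(data | r = 4) = (2/6)(2/6) = 1/9; P(data | r = 5) = (1/6)(1/6) = 1/36.
The prior-weighted likelihoods are 1/9 · 25/36 = 25/324, 1/9 · 4/9 = 4/81, 1/9 · 1/4 = 1/36, 2/9 · 1/9 = 2/81, 4/9 · 1/36 = 1/81; these sum to 31/162.
Normalising, the posterior is P(r = 1 | data) = 25/62, P(r = 2 | data) = 8/31, P(r = 3 | data) = 9/62, P(r = 4 | data) = 4/31, P(r = 5 | data) = 2/31.
Averaging over the posterior, P(red next | data) = (5/6)(25/62) + (2/3)(8/31) + (1/2)(9/62) + (1/3)(4/31) + (1/6)(2/31) = 59/93.

0.6344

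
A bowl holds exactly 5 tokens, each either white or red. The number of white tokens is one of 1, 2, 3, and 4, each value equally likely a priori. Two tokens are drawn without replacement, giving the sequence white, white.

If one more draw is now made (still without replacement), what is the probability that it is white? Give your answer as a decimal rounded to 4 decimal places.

0.5000

For each hypothesis, P(data | H) works out to: P(data | r = 1) = (1/5)(0/4) = 0; P(data | r = 2) = (2/5)(1/4) = 1/10; P(data | r = 3) = (3/5)(2/4) = 3/10; P(data | r = 4) = (4/5)(3/4) = 3/5.
The prior-weighted likelihoods are 1/4 · 0 = 0, 1/4 · 1/10 = 1/40, 1/4 · 3/10 = 3/40, 1/4 · 3/5 = 3/20; summing to 1/4.
The posterior is then P(r = 1 | data) = 0, P(r = 2 | data) = 1/10, P(r = 3 | data) = 3/10, P(r = 4 | data) = 3/5.
So P(white next | data) = Σ P(white next | H) P(H | data) = (0)(1/10) + (1/3)(3/10) + (2/3)(3/5) = 1/2.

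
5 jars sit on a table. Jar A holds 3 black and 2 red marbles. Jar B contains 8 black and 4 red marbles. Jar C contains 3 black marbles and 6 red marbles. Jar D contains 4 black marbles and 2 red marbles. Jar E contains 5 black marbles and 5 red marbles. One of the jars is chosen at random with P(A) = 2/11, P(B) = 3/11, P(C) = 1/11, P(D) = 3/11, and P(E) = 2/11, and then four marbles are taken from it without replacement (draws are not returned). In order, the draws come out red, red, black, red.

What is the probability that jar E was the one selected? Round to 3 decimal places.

0.415

Compute the likelihood of the observed sequence for each case: P(data | jar A) = (2/5)(1/4)(3/3)(0/2) = 0; P(data | jar B) = (4/12)(3/11)(8/10)(2/9) = 0.016162; P(data | jar C) = (6/9)(5/8)(3/7)(4/6) = 0.11905; P(data | jar D) = (2/6)(1/5)(4/4)(0/3) = 0; P(data | jar E) = (5/10)(4/9)(5/8)(3/7) = 0.059524.
The prior-weighted likelihoods are 2/11 · 0 = 0, 3/11 · 0.016162 = 0.0044077, 1/11 · 0.11905 = 0.010823, 3/11 · 0 = 0, 2/11 · 0.059524 = 0.010823; with total 0.026053.
Hence P(jar E | data) = (0.010823) / (0.026053) = 0.41541.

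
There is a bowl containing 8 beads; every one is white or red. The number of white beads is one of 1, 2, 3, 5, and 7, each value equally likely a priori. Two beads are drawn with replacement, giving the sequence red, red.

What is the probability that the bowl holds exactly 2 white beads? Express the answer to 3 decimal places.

Compute the likelihood of the observed sequence for each case: P(data | r = 1) = (7/8)(7/8) = 49/64; P(data | r = 2) = (6/8)(6/8) = 9/16; P(data | r = 3) = (5/8)(5/8) = 25/64; P(data | r = 5) = (3/8)(3/8) = 9/64; P(data | r = 7) = (1/8)(1/8) = 1/64.
Multiplying each by its prior: 1/5 · 49/64 = 49/320, 1/5 · 9/16 = 9/80, 1/5 · 25/64 = 5/64, 1/5 · 9/64 = 9/320, 1/5 · 1/64 = 1/320; with total 3/8.
Hence P(r = 2 | data) = (9/80) / (3/8) = 3/10.

0.300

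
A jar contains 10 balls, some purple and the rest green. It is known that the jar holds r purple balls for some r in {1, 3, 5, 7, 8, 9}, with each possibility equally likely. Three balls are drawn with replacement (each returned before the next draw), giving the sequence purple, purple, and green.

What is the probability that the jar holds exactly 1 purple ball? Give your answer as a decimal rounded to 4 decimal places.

Under each hypothesis, the probability of the observed sequence is: P(data | r = 1) = (1/10)(1/10)(9/10) = 0.009; P(data | r = 3) = (3/10)(3/10)(7/10) = 0.063; P(data | r = 5) = (5/10)(5/10)(5/10) = 0.125; P(data | r = 7) = (7/10)(7/10)(3/10) = 0.147; P(data | r = 8) = (8/10)(8/10)(2/10) = 0.128; P(data | r = 9) = (9/10)(9/10)(1/10) = 0.081.
The prior-weighted likelihoods are 1/6 · 0.009 = 0.0015, 1/6 · 0.063 = 0.0105, 1/6 · 0.125 = 0.020833, 1/6 · 0.147 = 0.0245, 1/6 · 0.128 = 0.021333, 1/6 · 0.081 = 0.0135; these sum to 0.092167.
Therefore the posterior P(r = 1 | data) = (0.0015) / (0.092167) = 0.016275.

0.0163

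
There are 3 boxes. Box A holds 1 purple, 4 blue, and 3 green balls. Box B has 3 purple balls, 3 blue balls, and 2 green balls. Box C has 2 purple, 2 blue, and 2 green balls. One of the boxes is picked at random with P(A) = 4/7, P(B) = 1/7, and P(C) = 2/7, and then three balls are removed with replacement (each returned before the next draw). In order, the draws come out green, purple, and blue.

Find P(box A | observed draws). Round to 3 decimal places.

For each hypothesis, P(data | H) works out to: P(data | box A) = (3/8)(1/8)(4/8) = 0.023438; P(data | box B) = (2/8)(3/8)(3/8) = 0.035156; P(data | box C) = (2/6)(2/6)(2/6) = 0.037037.
Weighting by the prior gives 4/7 · 0.023438 = 0.013393, 1/7 · 0.035156 = 0.0050223, 2/7 · 0.037037 = 0.010582; with total 0.028997.
Therefore the posterior P(box A | data) = (0.013393) / (0.028997) = 0.46187.

0.462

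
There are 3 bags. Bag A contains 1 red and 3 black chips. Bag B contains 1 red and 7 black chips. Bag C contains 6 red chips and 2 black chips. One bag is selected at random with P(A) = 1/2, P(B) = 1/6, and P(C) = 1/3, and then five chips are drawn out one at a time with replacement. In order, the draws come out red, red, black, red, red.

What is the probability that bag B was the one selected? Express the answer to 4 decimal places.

For each hypothesis, P(data | H) works out to: P(data | bag A) = (1/4)(1/4)(3/4)(1/4)(1/4) = 0.0029297; P(data | bag B) = (1/8)(1/8)(7/8)(1/8)(1/8) = 0.00021362; P(data | bag C) = (6/8)(6/8)(2/8)(6/8)(6/8) = 0.079102.
Weighting by the prior gives 1/2 · 0.0029297 = 0.0014648, 1/6 · 0.00021362 = 3.5604e-05, 1/3 · 0.079102 = 0.026367; summing to 0.027868.
Therefore the posterior P(bag B | data) = (3.5604e-05) / (0.027868) = 0.0012776.

0.0013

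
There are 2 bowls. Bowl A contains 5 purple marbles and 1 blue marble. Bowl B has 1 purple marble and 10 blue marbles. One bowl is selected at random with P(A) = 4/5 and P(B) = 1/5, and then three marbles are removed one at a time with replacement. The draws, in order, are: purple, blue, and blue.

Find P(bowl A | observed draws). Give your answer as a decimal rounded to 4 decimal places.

0.5521

Under each hypothesis, the probability of the observed sequence is: P(data | bowl A) = (5/6)(1/6)(1/6) = 0.023148; P(data | bowl B) = (1/11)(10/11)(10/11) = 0.075131.
Weighting by the prior gives 4/5 · 0.023148 = 0.018519, 1/5 · 0.075131 = 0.015026; with total 0.033545.
So P(bowl A | data) = (0.018519) / (0.033545) = 0.55205.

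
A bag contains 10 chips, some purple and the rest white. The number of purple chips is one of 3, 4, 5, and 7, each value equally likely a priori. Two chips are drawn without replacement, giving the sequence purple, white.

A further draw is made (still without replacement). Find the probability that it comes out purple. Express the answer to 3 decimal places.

Compute the likelihood of the observed sequence for each case: P(data | r = 3) = (3/10)(7/9) = 7/30; P(data | r = 4) = (4/10)(6/9) = 4/15; P(data | r = 5) = (5/10)(5/9) = 5/18; P(data | r = 7) = (7/10)(3/9) = 7/30.
The prior-weighted likelihoods are 1/4 · 7/30 = 7/120, 1/4 · 4/15 = 1/15, 1/4 · 5/18 = 5/72, 1/4 · 7/30 = 7/120; summing to 91/360.
Dividing through by the total gives posterior P(r = 3 | data) = 3/13, P(r = 4 | data) = 24/91, P(r = 5 | data) = 25/91, P(r = 7 | data) = 3/13.
Averaging over the posterior, P(purple next | data) = (1/4)(3/13) + (3/8)(24/91) + (1/2)(25/91) + (3/4)(3/13) = 85/182.

0.467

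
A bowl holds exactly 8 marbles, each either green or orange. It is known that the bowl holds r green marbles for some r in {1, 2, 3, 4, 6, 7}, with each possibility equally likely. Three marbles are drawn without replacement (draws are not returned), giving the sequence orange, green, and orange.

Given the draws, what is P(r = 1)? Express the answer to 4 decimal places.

Under each hypothesis, the probability of the observed sequence is: P(data | r = 1) = (7/8)(1/7)(6/6) = 1/8; P(data | r = 2) = (6/8)(2/7)(5/6) = 5/28; P(data | r = 3) = (5/8)(3/7)(4/6) = 5/28; P(data | r = 4) = (4/8)(4/7)(3/6) = 1/7; P(data | r = 6) = (2/8)(6/7)(1/6) = 1/28; P(data | r = 7) = (1/8)(7/7)(0/6) = 0.
Multiplying each by its prior: 1/6 · 1/8 = 1/48, 1/6 · 5/28 = 5/168, 1/6 · 5/28 = 5/168, 1/6 · 1/7 = 1/42, 1/6 · 1/28 = 1/168, 1/6 · 0 = 0; these sum to 37/336.
Therefore the posterior P(r = 1 | data) = (1/48) / (37/336) = 7/37.

0.1892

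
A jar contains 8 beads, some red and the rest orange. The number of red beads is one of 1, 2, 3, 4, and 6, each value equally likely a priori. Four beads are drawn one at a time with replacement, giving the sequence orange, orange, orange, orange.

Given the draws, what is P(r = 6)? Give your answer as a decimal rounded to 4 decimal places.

0.0035

Compute the likelihood of the observed sequence for each case: P(data | r = 1) = (7/8)(7/8)(7/8)(7/8) = 0.58618; P(data | r = 2) = (6/8)(6/8)(6/8)(6/8) = 0.31641; P(data | r = 3) = (5/8)(5/8)(5/8)(5/8) = 0.15259; P(data | r = 4) = (4/8)(4/8)(4/8)(4/8) = 0.0625; P(data | r = 6) = (2/8)(2/8)(2/8)(2/8) = 0.0039062.
Multiplying each by its prior: 1/5 · 0.58618 = 0.11724, 1/5 · 0.31641 = 0.063281, 1/5 · 0.15259 = 0.030518, 1/5 · 0.0625 = 0.0125, 1/5 · 0.0039062 = 0.00078125; these sum to 0.22432.
Hence P(r = 6 | data) = (0.00078125) / (0.22432) = 0.0034828.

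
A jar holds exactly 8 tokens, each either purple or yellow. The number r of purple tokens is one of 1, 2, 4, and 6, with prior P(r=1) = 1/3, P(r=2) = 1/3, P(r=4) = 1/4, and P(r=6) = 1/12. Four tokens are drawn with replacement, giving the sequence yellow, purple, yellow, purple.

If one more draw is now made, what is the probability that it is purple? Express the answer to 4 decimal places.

Under each hypothesis, the probability of the observed sequence is: P(data | r = 1) = (7/8)(1/8)(7/8)(1/8) = 0.011963; P(data | r = 2) = (6/8)(2/8)(6/8)(2/8) = 0.035156; P(data | r = 4) = (4/8)(4/8)(4/8)(4/8) = 0.0625; P(data | r = 6) = (2/8)(6/8)(2/8)(6/8) = 0.035156.
The prior-weighted likelihoods are 1/3 · 0.011963 = 0.0039876, 1/3 · 0.035156 = 0.011719, 1/4 · 0.0625 = 0.015625, 1/12 · 0.035156 = 0.0029297; with total 0.034261.
Dividing through by the total gives posterior P(r = 1 | data) = 0.11639, P(r = 2 | data) = 0.34204, P(r = 4 | data) = 0.45606, P(r = 6 | data) = 0.085511.
So P(purple next | data) = Σ P(purple next | H) P(H | data) = (1/8)(0.11639) + (1/4)(0.34204) + (1/2)(0.45606) + (3/4)(0.085511) = 0.39222.

0.3922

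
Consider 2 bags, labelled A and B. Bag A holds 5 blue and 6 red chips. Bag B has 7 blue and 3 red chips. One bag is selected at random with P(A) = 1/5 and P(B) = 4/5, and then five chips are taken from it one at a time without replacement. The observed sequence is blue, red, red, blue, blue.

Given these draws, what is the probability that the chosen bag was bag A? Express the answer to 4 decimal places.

0.1630

Compute the likelihood of the observed sequence for each case: P(data | bag A) = (5/11)(6/10)(5/9)(4/8)(3/7) = 0.032468; P(data | bag B) = (7/10)(3/9)(2/8)(6/7)(5/6) = 0.041667.
The prior-weighted likelihoods are 1/5 · 0.032468 = 0.0064935, 4/5 · 0.041667 = 0.033333; these sum to 0.039827.
So P(bag A | data) = (0.0064935) / (0.039827) = 0.16304.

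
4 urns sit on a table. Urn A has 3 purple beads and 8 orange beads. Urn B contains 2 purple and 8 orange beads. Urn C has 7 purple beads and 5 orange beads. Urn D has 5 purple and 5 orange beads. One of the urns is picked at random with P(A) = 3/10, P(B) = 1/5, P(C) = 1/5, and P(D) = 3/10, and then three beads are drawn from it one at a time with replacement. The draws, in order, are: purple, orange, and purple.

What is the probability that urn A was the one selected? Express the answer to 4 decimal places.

0.1834

The likelihood of the observed sequence under each hypothesis: P(data | urn A) = (3/11)(8/11)(3/11) = 0.054095; P(data | urn B) = (2/10)(8/10)(2/10) = 0.032; P(data | urn C) = (7/12)(5/12)(7/12) = 0.14178; P(data | urn D) = (5/10)(5/10)(5/10) = 0.125.
Weighting by the prior gives 3/10 · 0.054095 = 0.016228, 1/5 · 0.032 = 0.0064, 1/5 · 0.14178 = 0.028356, 3/10 · 0.125 = 0.0375; with total 0.088485.
So P(urn A | data) = (0.016228) / (0.088485) = 0.1834.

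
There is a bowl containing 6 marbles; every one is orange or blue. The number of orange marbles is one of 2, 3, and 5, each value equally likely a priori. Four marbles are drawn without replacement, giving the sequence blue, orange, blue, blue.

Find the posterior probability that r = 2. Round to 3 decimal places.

0.727

The likelihood of the observed sequence under each hypothesis: P(data | r = 2) = (4/6)(2/5)(3/4)(2/3) = 2/15; P(data | r = 3) = (3/6)(3/5)(2/4)(1/3) = 1/20; P(data | r = 5) = (1/6)(5/5)(0/4) = 0.
The prior-weighted likelihoods are 1/3 · 2/15 = 2/45, 1/3 · 1/20 = 1/60, 1/3 · 0 = 0; summing to 11/180.
Therefore the posterior P(r = 2 | data) = (2/45) / (11/180) = 8/11.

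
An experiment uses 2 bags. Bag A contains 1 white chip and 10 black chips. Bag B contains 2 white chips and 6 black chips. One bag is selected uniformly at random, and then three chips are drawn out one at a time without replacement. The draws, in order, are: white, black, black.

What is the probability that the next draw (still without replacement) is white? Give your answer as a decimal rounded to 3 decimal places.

0.133

Compute the likelihood of the observed sequence for each case: P(data | bag A) = (1/11)(10/10)(9/9) = 1/11; P(data | bag B) = (2/8)(6/7)(5/6) = 5/28.
Weighting by the prior gives 1/2 · 1/11 = 1/22, 1/2 · 5/28 = 5/56; these sum to 83/616.
Dividing through by the total gives posterior P(bag A | data) = 28/83, P(bag B | data) = 55/83.
Averaging over the posterior, P(white next | data) = (0)(28/83) + (1/5)(55/83) = 11/83.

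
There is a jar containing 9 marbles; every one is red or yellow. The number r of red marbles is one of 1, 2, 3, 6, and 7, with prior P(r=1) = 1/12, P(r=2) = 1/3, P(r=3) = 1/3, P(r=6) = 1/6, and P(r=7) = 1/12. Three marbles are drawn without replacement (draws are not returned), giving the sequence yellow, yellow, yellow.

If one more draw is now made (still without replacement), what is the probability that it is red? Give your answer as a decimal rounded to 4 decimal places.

The likelihood of the observed sequence under each hypothesis: P(data | r = 1) = (8/9)(7/8)(6/7) = 2/3; P(data | r = 2) = (7/9)(6/8)(5/7) = 5/12; P(data | r = 3) = (6/9)(5/8)(4/7) = 5/21; P(data | r = 6) = (3/9)(2/8)(1/7) = 1/84; P(data | r = 7) = (2/9)(1/8)(0/7) = 0.
The prior-weighted likelihoods are 1/12 · 2/3 = 1/18, 1/3 · 5/12 = 5/36, 1/3 · 5/21 = 5/63, 1/6 · 1/84 = 1/504, 1/12 · 0 = 0; these sum to 139/504.
Dividing through by the total gives posterior P(r = 1 | data) = 28/139, P(r = 2 | data) = 70/139, P(r = 3 | data) = 40/139, P(r = 6 | data) = 1/139, P(r = 7 | data) = 0.
Averaging over the posterior, P(red next | data) = (1/6)(28/139) + (1/3)(70/139) + (1/2)(40/139) + (1)(1/139) = 49/139.

0.3525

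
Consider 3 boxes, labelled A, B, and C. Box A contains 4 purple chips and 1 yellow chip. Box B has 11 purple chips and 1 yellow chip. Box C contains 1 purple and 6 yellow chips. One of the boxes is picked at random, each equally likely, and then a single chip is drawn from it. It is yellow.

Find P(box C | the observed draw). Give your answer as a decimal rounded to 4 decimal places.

0.7516

Under each hypothesis, the probability of this draw is: P(data | box A) = (1/5) = 0.2; P(data | box B) = (1/12) = 0.083333; P(data | box C) = (6/7) = 0.85714.
Multiplying each by its prior: 1/3 · 0.2 = 0.066667, 1/3 · 0.083333 = 0.027778, 1/3 · 0.85714 = 0.28571; these sum to 0.38016.
So P(box C | data) = (0.28571) / (0.38016) = 0.75157.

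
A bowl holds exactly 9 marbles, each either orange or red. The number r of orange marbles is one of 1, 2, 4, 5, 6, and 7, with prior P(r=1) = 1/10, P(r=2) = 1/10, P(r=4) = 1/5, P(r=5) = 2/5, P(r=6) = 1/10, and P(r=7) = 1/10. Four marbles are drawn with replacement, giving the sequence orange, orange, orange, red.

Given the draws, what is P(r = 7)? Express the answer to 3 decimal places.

Compute the likelihood of the observed sequence for each case: P(data | r = 1) = (1/9)(1/9)(1/9)(8/9) = 0.0012193; P(data | r = 2) = (2/9)(2/9)(2/9)(7/9) = 0.0085353; P(data | r = 4) = (4/9)(4/9)(4/9)(5/9) = 0.048773; P(data | r = 5) = (5/9)(5/9)(5/9)(4/9) = 0.076208; P(data | r = 6) = (6/9)(6/9)(6/9)(3/9) = 0.098765; P(data | r = 7) = (7/9)(7/9)(7/9)(2/9) = 0.10456.
Weighting by the prior gives 1/10 · 0.0012193 = 0.00012193, 1/10 · 0.0085353 = 0.00085353, 1/5 · 0.048773 = 0.0097546, 2/5 · 0.076208 = 0.030483, 1/10 · 0.098765 = 0.0098765, 1/10 · 0.10456 = 0.010456; these sum to 0.061545.
So P(r = 7 | data) = (0.010456) / (0.061545) = 0.16989.

0.170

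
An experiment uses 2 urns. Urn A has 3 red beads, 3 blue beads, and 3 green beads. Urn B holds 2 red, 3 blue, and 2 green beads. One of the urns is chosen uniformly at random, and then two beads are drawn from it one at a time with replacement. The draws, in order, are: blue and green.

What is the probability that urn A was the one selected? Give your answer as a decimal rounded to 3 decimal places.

Under each hypothesis, the probability of the observed sequence is: P(data | urn A) = (3/9)(3/9) = 1/9; P(data | urn B) = (3/7)(2/7) = 6/49.
Multiplying each by its prior: 1/2 · 1/9 = 1/18, 1/2 · 6/49 = 3/49; these sum to 103/882.
So P(urn A | data) = (1/18) / (103/882) = 49/103.

0.476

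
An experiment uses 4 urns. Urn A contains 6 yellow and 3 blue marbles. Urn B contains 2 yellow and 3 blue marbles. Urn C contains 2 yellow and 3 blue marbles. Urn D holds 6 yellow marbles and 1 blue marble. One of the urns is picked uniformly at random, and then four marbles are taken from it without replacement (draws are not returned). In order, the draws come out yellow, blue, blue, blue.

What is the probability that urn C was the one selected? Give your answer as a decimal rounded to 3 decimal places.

0.472

Compute the likelihood of the observed sequence for each case: P(data | urn A) = (6/9)(3/8)(2/7)(1/6) = 0.011905; P(data | urn B) = (2/5)(3/4)(2/3)(1/2) = 0.1; P(data | urn C) = (2/5)(3/4)(2/3)(1/2) = 0.1; P(data | urn D) = (6/7)(1/6)(0/5) = 0.
Weighting by the prior gives 1/4 · 0.011905 = 0.0029762, 1/4 · 0.1 = 0.025, 1/4 · 0.1 = 0.025, 1/4 · 0 = 0; with total 0.052976.
So P(urn C | data) = (0.025) / (0.052976) = 0.47191.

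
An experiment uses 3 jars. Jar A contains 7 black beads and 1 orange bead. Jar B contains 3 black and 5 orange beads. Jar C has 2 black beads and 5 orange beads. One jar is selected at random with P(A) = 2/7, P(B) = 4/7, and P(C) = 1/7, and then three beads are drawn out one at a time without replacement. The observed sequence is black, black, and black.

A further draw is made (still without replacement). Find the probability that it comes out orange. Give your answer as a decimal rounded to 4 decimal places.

0.2432

The likelihood of the observed sequence under each hypothesis: P(data | jar A) = (7/8)(6/7)(5/6) = 5/8; P(data | jar B) = (3/8)(2/7)(1/6) = 1/56; P(data | jar C) = (2/7)(1/6)(0/5) = 0.
Multiplying each by its prior: 2/7 · 5/8 = 5/28, 4/7 · 1/56 = 1/98, 1/7 · 0 = 0; summing to 37/196.
Dividing through by the total gives posterior P(jar A | data) = 35/37, P(jar B | data) = 2/37, P(jar C | data) = 0.
Averaging over the posterior, P(orange next | data) = (1/5)(35/37) + (1)(2/37) = 9/37.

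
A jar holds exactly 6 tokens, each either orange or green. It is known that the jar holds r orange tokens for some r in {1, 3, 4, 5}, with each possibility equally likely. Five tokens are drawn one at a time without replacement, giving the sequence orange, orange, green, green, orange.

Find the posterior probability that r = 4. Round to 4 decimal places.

0.5714

The likelihood of the observed sequence under each hypothesis: P(data | r = 1) = (1/6)(0/5) = 0; P(data | r = 3) = (3/6)(2/5)(3/4)(2/3)(1/2) = 1/20; P(data | r = 4) = (4/6)(3/5)(2/4)(1/3)(2/2) = 1/15; P(data | r = 5) = (5/6)(4/5)(1/4)(0/3) = 0.
The prior-weighted likelihoods are 1/4 · 0 = 0, 1/4 · 1/20 = 1/80, 1/4 · 1/15 = 1/60, 1/4 · 0 = 0; with total 7/240.
Therefore the posterior P(r = 4 | data) = (1/60) / (7/240) = 4/7.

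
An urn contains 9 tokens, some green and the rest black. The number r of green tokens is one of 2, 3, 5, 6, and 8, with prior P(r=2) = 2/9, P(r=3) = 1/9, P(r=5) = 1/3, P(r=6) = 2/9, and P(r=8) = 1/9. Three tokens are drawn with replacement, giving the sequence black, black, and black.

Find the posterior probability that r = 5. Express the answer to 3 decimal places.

Compute the likelihood of the observed sequence for each case: P(data | r = 2) = (7/9)(7/9)(7/9) = 0.47051; P(data | r = 3) = (6/9)(6/9)(6/9) = 0.2963; P(data | r = 5) = (4/9)(4/9)(4/9) = 0.087791; P(data | r = 6) = (3/9)(3/9)(3/9) = 0.037037; P(data | r = 8) = (1/9)(1/9)(1/9) = 0.0013717.
Weighting by the prior gives 2/9 · 0.47051 = 0.10456, 1/9 · 0.2963 = 0.032922, 1/3 · 0.087791 = 0.029264, 2/9 · 0.037037 = 0.0082305, 1/9 · 0.0013717 = 0.00015242; these sum to 0.17513.
Hence P(r = 5 | data) = (0.029264) / (0.17513) = 0.1671.

0.167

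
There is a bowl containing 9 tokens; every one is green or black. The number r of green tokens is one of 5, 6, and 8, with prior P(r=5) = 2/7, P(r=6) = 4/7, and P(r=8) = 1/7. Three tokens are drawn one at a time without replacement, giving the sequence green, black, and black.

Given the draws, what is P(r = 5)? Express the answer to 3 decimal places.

The likelihood of the observed sequence under each hypothesis: P(data | r = 5) = (5/9)(4/8)(3/7) = 5/42; P(data | r = 6) = (6/9)(3/8)(2/7) = 1/14; P(data | r = 8) = (8/9)(1/8)(0/7) = 0.
Multiplying each by its prior: 2/7 · 5/42 = 5/147, 4/7 · 1/14 = 2/49, 1/7 · 0 = 0; summing to 11/147.
So P(r = 5 | data) = (5/147) / (11/147) = 5/11.

0.455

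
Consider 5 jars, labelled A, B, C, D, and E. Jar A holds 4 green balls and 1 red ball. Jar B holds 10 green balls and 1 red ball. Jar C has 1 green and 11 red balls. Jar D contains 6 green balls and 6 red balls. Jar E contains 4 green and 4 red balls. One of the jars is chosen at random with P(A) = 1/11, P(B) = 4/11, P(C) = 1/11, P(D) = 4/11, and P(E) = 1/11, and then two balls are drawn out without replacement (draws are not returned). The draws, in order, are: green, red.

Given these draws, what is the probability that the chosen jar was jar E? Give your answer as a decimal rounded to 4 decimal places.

Compute the likelihood of the observed sequence for each case: P(data | jar A) = (4/5)(1/4) = 0.2; P(data | jar B) = (10/11)(1/10) = 0.090909; P(data | jar C) = (1/12)(11/11) = 0.083333; P(data | jar D) = (6/12)(6/11) = 0.27273; P(data | jar E) = (4/8)(4/7) = 0.28571.
The prior-weighted likelihoods are 1/11 · 0.2 = 0.018182, 4/11 · 0.090909 = 0.033058, 1/11 · 0.083333 = 0.0075758, 4/11 · 0.27273 = 0.099174, 1/11 · 0.28571 = 0.025974; summing to 0.18396.
Hence P(jar E | data) = (0.025974) / (0.18396) = 0.14119.

0.1412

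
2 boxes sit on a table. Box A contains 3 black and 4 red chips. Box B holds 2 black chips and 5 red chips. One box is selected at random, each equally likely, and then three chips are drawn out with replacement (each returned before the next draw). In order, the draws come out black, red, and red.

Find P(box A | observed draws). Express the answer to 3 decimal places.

For each hypothesis, P(data | H) works out to: P(data | box A) = (3/7)(4/7)(4/7) = 48/343; P(data | box B) = (2/7)(5/7)(5/7) = 50/343.
Weighting by the prior gives 1/2 · 48/343 = 24/343, 1/2 · 50/343 = 25/343; these sum to 1/7.
By Bayes' rule, P(box A | data) = (24/343) / (1/7) = 24/49.

0.490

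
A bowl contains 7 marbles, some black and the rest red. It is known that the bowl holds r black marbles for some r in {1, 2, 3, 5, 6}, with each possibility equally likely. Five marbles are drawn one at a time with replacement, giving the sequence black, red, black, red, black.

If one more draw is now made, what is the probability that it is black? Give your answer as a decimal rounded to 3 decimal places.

Compute the likelihood of the observed sequence for each case: P(data | r = 1) = (1/7)(6/7)(1/7)(6/7)(1/7) = 0.002142; P(data | r = 2) = (2/7)(5/7)(2/7)(5/7)(2/7) = 0.0119; P(data | r = 3) = (3/7)(4/7)(3/7)(4/7)(3/7) = 0.025704; P(data | r = 5) = (5/7)(2/7)(5/7)(2/7)(5/7) = 0.02975; P(data | r = 6) = (6/7)(1/7)(6/7)(1/7)(6/7) = 0.012852.
Weighting by the prior gives 1/5 · 0.002142 = 0.00042839, 1/5 · 0.0119 = 0.00238, 1/5 · 0.025704 = 0.0051407, 1/5 · 0.02975 = 0.0059499, 1/5 · 0.012852 = 0.0025704; with total 0.016469.
Normalising, the posterior is P(r = 1 | data) = 0.026012, P(r = 2 | data) = 0.14451, P(r = 3 | data) = 0.31214, P(r = 5 | data) = 0.36127, P(r = 6 | data) = 0.15607.
So P(black next | data) = Σ P(black next | H) P(H | data) = (1/7)(0.026012) + (2/7)(0.14451) + (3/7)(0.31214) + (5/7)(0.36127) + (6/7)(0.15607) = 0.5706.

0.571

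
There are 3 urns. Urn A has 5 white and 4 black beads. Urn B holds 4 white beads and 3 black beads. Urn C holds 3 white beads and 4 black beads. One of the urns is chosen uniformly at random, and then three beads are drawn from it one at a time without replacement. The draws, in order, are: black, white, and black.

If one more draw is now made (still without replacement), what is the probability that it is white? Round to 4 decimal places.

For each hypothesis, P(data | H) works out to: P(data | urn A) = (4/9)(5/8)(3/7) = 5/42; P(data | urn B) = (3/7)(4/6)(2/5) = 4/35; P(data | urn C) = (4/7)(3/6)(3/5) = 6/35.
Weighting by the prior gives 1/3 · 5/42 = 5/126, 1/3 · 4/35 = 4/105, 1/3 · 6/35 = 2/35; with total 17/126.
The posterior is then P(urn A | data) = 5/17, P(urn B | data) = 24/85, P(urn C | data) = 36/85.
The predictive probability is P(white next | data) = (2/3)(5/17) + (3/4)(24/85) + (1/2)(36/85) = 158/255.

0.6196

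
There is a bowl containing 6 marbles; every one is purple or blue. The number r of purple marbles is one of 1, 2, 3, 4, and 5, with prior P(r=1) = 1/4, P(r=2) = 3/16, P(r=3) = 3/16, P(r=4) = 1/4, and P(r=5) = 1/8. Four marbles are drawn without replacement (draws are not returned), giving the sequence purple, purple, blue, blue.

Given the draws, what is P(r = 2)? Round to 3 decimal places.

0.261

The likelihood of the observed sequence under each hypothesis: P(data | r = 1) = (1/6)(0/5) = 0; P(data | r = 2) = (2/6)(1/5)(4/4)(3/3) = 1/15; P(data | r = 3) = (3/6)(2/5)(3/4)(2/3) = 1/10; P(data | r = 4) = (4/6)(3/5)(2/4)(1/3) = 1/15; P(data | r = 5) = (5/6)(4/5)(1/4)(0/3) = 0.
Weighting by the prior gives 1/4 · 0 = 0, 3/16 · 1/15 = 1/80, 3/16 · 1/10 = 3/160, 1/4 · 1/15 = 1/60, 1/8 · 0 = 0; summing to 23/480.
By Bayes' rule, P(r = 2 | data) = (1/80) / (23/480) = 6/23.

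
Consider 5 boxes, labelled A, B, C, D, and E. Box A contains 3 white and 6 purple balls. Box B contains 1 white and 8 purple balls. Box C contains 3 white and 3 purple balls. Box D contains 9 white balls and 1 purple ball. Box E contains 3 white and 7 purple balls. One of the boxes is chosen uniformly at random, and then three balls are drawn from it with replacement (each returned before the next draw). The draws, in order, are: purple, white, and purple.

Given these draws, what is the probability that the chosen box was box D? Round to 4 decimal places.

0.0174

Compute the likelihood of the observed sequence for each case: P(data | box A) = (6/9)(3/9)(6/9) = 0.14815; P(data | box B) = (8/9)(1/9)(8/9) = 0.087791; P(data | box C) = (3/6)(3/6)(3/6) = 0.125; P(data | box D) = (1/10)(9/10)(1/10) = 0.009; P(data | box E) = (7/10)(3/10)(7/10) = 0.147.
Multiplying each by its prior: 1/5 · 0.14815 = 0.02963, 1/5 · 0.087791 = 0.017558, 1/5 · 0.125 = 0.025, 1/5 · 0.009 = 0.0018, 1/5 · 0.147 = 0.0294; summing to 0.10339.
Hence P(box D | data) = (0.0018) / (0.10339) = 0.01741.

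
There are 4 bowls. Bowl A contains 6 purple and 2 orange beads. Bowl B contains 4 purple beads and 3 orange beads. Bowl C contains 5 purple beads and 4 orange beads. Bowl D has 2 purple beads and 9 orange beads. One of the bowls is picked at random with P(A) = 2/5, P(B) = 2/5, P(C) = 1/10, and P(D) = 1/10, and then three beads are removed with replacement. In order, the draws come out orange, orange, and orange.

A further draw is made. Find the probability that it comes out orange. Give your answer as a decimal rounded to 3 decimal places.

0.630

Under each hypothesis, the probability of the observed sequence is: P(data | bowl A) = (2/8)(2/8)(2/8) = 0.015625; P(data | bowl B) = (3/7)(3/7)(3/7) = 0.078717; P(data | bowl C) = (4/9)(4/9)(4/9) = 0.087791; P(data | bowl D) = (9/11)(9/11)(9/11) = 0.54771.
Multiplying each by its prior: 2/5 · 0.015625 = 0.00625, 2/5 · 0.078717 = 0.031487, 1/10 · 0.087791 = 0.0087791, 1/10 · 0.54771 = 0.054771; summing to 0.10129.
The posterior is then P(bowl A | data) = 0.061706, P(bowl B | data) = 0.31087, P(bowl C | data) = 0.086676, P(bowl D | data) = 0.54075.
Averaging over the posterior, P(orange next | data) = (1/4)(0.061706) + (3/7)(0.31087) + (4/9)(0.086676) + (9/11)(0.54075) = 0.62961.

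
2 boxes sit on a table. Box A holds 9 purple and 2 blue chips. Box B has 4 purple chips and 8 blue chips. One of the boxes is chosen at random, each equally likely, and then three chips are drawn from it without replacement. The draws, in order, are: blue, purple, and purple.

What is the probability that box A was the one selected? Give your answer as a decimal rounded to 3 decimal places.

For each hypothesis, P(data | H) works out to: P(data | box A) = (2/11)(9/10)(8/9) = 8/55; P(data | box B) = (8/12)(4/11)(3/10) = 4/55.
The prior-weighted likelihoods are 1/2 · 8/55 = 4/55, 1/2 · 4/55 = 2/55; these sum to 6/55.
Hence P(box A | data) = (4/55) / (6/55) = 2/3.

0.667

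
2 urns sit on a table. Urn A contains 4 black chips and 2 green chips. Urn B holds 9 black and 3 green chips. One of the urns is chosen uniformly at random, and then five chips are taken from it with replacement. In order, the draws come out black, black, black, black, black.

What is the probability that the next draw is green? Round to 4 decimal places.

Compute the likelihood of the observed sequence for each case: P(data | urn A) = (4/6)(4/6)(4/6)(4/6)(4/6) = 0.13169; P(data | urn B) = (9/12)(9/12)(9/12)(9/12)(9/12) = 0.2373.
Multiplying each by its prior: 1/2 · 0.13169 = 0.065844, 1/2 · 0.2373 = 0.11865; with total 0.1845.
Dividing through by the total gives posterior P(urn A | data) = 0.35688, P(urn B | data) = 0.64312.
The predictive probability is P(green next | data) = (1/3)(0.35688) + (1/4)(0.64312) = 0.27974.

0.2797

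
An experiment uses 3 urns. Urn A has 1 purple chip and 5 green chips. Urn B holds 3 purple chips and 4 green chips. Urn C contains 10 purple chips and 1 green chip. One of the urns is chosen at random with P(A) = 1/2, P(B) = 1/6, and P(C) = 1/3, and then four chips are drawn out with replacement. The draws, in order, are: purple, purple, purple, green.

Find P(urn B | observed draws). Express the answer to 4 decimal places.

Compute the likelihood of the observed sequence for each case: P(data | urn A) = (1/6)(1/6)(1/6)(5/6) = 0.003858; P(data | urn B) = (3/7)(3/7)(3/7)(4/7) = 0.044981; P(data | urn C) = (10/11)(10/11)(10/11)(1/11) = 0.068301.
Multiplying each by its prior: 1/2 · 0.003858 = 0.001929, 1/6 · 0.044981 = 0.0074969, 1/3 · 0.068301 = 0.022767; these sum to 0.032193.
By Bayes' rule, P(urn B | data) = (0.0074969) / (0.032193) = 0.23287.

0.2329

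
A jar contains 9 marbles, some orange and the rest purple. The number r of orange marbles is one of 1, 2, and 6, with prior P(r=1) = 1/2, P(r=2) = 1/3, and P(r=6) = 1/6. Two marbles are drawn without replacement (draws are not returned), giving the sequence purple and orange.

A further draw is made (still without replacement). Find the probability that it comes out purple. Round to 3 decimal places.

Compute the likelihood of the observed sequence for each case: P(data | r = 1) = (8/9)(1/8) = 1/9; P(data | r = 2) = (7/9)(2/8) = 7/36; P(data | r = 6) = (3/9)(6/8) = 1/4.
Weighting by the prior gives 1/2 · 1/9 = 1/18, 1/3 · 7/36 = 7/108, 1/6 · 1/4 = 1/24; summing to 35/216.
Dividing through by the total gives posterior P(r = 1 | data) = 12/35, P(r = 2 | data) = 2/5, P(r = 6 | data) = 9/35.
The predictive probability is P(purple next | data) = (1)(12/35) + (6/7)(2/5) + (2/7)(9/35) = 186/245.

0.759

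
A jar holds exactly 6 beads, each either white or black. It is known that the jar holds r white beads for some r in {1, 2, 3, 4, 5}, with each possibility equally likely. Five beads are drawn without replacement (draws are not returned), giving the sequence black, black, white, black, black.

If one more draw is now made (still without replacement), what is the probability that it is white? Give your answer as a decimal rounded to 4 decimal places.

For each hypothesis, P(data | H) works out to: P(data | r = 1) = (5/6)(4/5)(1/4)(3/3)(2/2) = 1/6; P(data | r = 2) = (4/6)(3/5)(2/4)(2/3)(1/2) = 1/15; P(data | r = 3) = (3/6)(2/5)(3/4)(1/3)(0/2) = 0; P(data | r = 4) = (2/6)(1/5)(4/4)(0/3) = 0; P(data | r = 5) = (1/6)(0/5) = 0.
The prior-weighted likelihoods are 1/5 · 1/6 = 1/30, 1/5 · 1/15 = 1/75, 1/5 · 0 = 0, 1/5 · 0 = 0, 1/5 · 0 = 0; these sum to 7/150.
Normalising, the posterior is P(r = 1 | data) = 5/7, P(r = 2 | data) = 2/7, P(r = 3 | data) = 0, P(r = 4 | data) = 0, P(r = 5 | data) = 0.
Averaging over the posterior, P(white next | data) = (0)(5/7) + (1)(2/7) = 2/7.

0.2857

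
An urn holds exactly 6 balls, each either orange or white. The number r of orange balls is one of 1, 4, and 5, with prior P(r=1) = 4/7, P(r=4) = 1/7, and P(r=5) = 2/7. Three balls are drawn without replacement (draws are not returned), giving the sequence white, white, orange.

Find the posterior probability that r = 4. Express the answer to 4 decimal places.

For each hypothesis, P(data | H) works out to: P(data | r = 1) = (5/6)(4/5)(1/4) = 1/6; P(data | r = 4) = (2/6)(1/5)(4/4) = 1/15; P(data | r = 5) = (1/6)(0/5) = 0.
Multiplying each by its prior: 4/7 · 1/6 = 2/21, 1/7 · 1/15 = 1/105, 2/7 · 0 = 0; with total 11/105.
By Bayes' rule, P(r = 4 | data) = (1/105) / (11/105) = 1/11.

0.0909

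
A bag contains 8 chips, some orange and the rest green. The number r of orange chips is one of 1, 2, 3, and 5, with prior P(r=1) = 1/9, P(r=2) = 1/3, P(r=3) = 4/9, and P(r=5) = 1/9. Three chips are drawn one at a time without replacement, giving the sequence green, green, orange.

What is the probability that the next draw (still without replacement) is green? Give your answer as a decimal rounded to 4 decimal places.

0.6829

For each hypothesis, P(data | H) works out to: P(data | r = 1) = (7/8)(6/7)(1/6) = 1/8; P(data | r = 2) = (6/8)(5/7)(2/6) = 5/28; P(data | r = 3) = (5/8)(4/7)(3/6) = 5/28; P(data | r = 5) = (3/8)(2/7)(5/6) = 5/56.
Weighting by the prior gives 1/9 · 1/8 = 1/72, 1/3 · 5/28 = 5/84, 4/9 · 5/28 = 5/63, 1/9 · 5/56 = 5/504; with total 41/252.
Dividing through by the total gives posterior P(r = 1 | data) = 7/82, P(r = 2 | data) = 15/41, P(r = 3 | data) = 20/41, P(r = 5 | data) = 5/82.
Averaging over the posterior, P(green next | data) = (1)(7/82) + (4/5)(15/41) + (3/5)(20/41) + (1/5)(5/82) = 28/41.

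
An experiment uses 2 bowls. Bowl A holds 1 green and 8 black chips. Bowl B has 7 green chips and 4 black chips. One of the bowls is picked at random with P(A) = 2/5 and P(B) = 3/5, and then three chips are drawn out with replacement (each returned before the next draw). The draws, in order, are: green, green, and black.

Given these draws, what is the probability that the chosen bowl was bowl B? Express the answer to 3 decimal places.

For each hypothesis, P(data | H) works out to: P(data | bowl A) = (1/9)(1/9)(8/9) = 0.010974; P(data | bowl B) = (7/11)(7/11)(4/11) = 0.14726.
Multiplying each by its prior: 2/5 · 0.010974 = 0.0043896, 3/5 · 0.14726 = 0.088355; with total 0.092744.
So P(bowl B | data) = (0.088355) / (0.092744) = 0.95267.

0.953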